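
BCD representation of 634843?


Each digit → 4-bit binary:
  6 → 0110
  3 → 0011
  4 → 0100
  8 → 1000
  4 → 0100
  3 → 0011
= 0110 0011 0100 1000 0100 0011


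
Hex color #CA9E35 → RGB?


Hex: #CA9E35
R = CA₁₆ = 202
G = 9E₁₆ = 158
B = 35₁₆ = 53
= RGB(202, 158, 53)


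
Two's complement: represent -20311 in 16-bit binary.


Original: 0100111101010111
Step 1 - Invert all bits: 1011000010101000
Step 2 - Add 1: 1011000010101000 + 1
= 1011000010101001 (represents -20311)


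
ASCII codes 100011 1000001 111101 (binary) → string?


Codes (binary): 100011 1000001 111101
Per-code ASCII lookup:
  100011 = 35  (special character) → '#'
  1000001 = 65  (range 65-90: uppercase, 65 - 65 = 0) → 'A'
  111101 = 61  (special character) → '='
= '#A='


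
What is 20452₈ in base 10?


Positional values:
Position 0: 2 × 8^0 = 2
Position 1: 5 × 8^1 = 40
Position 2: 4 × 8^2 = 256
Position 3: 0 × 8^3 = 0
Position 4: 2 × 8^4 = 8192
Sum = 2 + 40 + 256 + 0 + 8192
= 8490


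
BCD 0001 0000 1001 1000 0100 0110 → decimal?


Each 4-bit group → digit:
  0001 → 1
  0000 → 0
  1001 → 9
  1000 → 8
  0100 → 4
  0110 → 6
= 109846


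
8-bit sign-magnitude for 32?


Sign bit: 0 (positive)
Magnitude: 32 = 0100000
= 00100000


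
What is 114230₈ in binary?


Each octal digit → 3 binary bits:
  1 = 001
  1 = 001
  4 = 100
  2 = 010
  3 = 011
  0 = 000
Concatenate: 001 001 100 010 011 000
= 001001100010011000


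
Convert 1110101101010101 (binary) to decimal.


Positional values:
Bit 0: 1 × 2^0 = 1
Bit 2: 1 × 2^2 = 4
Bit 4: 1 × 2^4 = 16
Bit 6: 1 × 2^6 = 64
Bit 8: 1 × 2^8 = 256
Bit 9: 1 × 2^9 = 512
Bit 11: 1 × 2^11 = 2048
Bit 13: 1 × 2^13 = 8192
Bit 14: 1 × 2^14 = 16384
Bit 15: 1 × 2^15 = 32768
Sum = 1 + 4 + 16 + 64 + 256 + 512 + 2048 + 8192 + 16384 + 32768
= 60245


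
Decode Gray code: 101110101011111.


Gray code: 101110101011111
MSB stays the same: 1
Each subsequent bit = prev_binary XOR current_gray:
  B[1] = 1 XOR 0 = 1
  B[2] = 1 XOR 1 = 0
  B[3] = 0 XOR 1 = 1
  B[4] = 1 XOR 1 = 0
  B[5] = 0 XOR 0 = 0
  B[6] = 0 XOR 1 = 1
  B[7] = 1 XOR 0 = 1
  B[8] = 1 XOR 1 = 0
  B[9] = 0 XOR 0 = 0
  B[10] = 0 XOR 1 = 1
  B[11] = 1 XOR 1 = 0
  B[12] = 0 XOR 1 = 1
  B[13] = 1 XOR 1 = 0
  B[14] = 0 XOR 1 = 1
= 110100110010101 (27029 decimal)


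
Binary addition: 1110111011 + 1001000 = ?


Align and add column by column (LSB to MSB, carry propagating):
  01110111011
+ 00001001000
  -----------
  col 0: 1 + 0 + 0 (carry in) = 1 → bit 1, carry out 0
  col 1: 1 + 0 + 0 (carry in) = 1 → bit 1, carry out 0
  col 2: 0 + 0 + 0 (carry in) = 0 → bit 0, carry out 0
  col 3: 1 + 1 + 0 (carry in) = 2 → bit 0, carry out 1
  col 4: 1 + 0 + 1 (carry in) = 2 → bit 0, carry out 1
  col 5: 1 + 0 + 1 (carry in) = 2 → bit 0, carry out 1
  col 6: 0 + 1 + 1 (carry in) = 2 → bit 0, carry out 1
  col 7: 1 + 0 + 1 (carry in) = 2 → bit 0, carry out 1
  col 8: 1 + 0 + 1 (carry in) = 2 → bit 0, carry out 1
  col 9: 1 + 0 + 1 (carry in) = 2 → bit 0, carry out 1
  col 10: 0 + 0 + 1 (carry in) = 1 → bit 1, carry out 0
Reading bits MSB→LSB: 10000000011
Strip leading zeros: 10000000011
= 10000000011


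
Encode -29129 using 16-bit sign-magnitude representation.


Sign bit: 1 (negative)
Magnitude: 29129 = 111000111001001
= 1111000111001001


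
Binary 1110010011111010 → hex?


Group into 4-bit nibbles: 1110010011111010
  1110 = E
  0100 = 4
  1111 = F
  1010 = A
= 0xE4FA


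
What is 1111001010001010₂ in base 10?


Positional values:
Bit 1: 1 × 2^1 = 2
Bit 3: 1 × 2^3 = 8
Bit 7: 1 × 2^7 = 128
Bit 9: 1 × 2^9 = 512
Bit 12: 1 × 2^12 = 4096
Bit 13: 1 × 2^13 = 8192
Bit 14: 1 × 2^14 = 16384
Bit 15: 1 × 2^15 = 32768
Sum = 2 + 8 + 128 + 512 + 4096 + 8192 + 16384 + 32768
= 62090


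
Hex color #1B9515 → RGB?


Hex: #1B9515
R = 1B₁₆ = 27
G = 95₁₆ = 149
B = 15₁₆ = 21
= RGB(27, 149, 21)


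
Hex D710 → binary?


Each hex digit → 4 binary bits:
  D = 1101
  7 = 0111
  1 = 0001
  0 = 0000
Concatenate: 1101 0111 0001 0000
= 1101011100010000


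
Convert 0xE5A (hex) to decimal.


Positional values:
Position 0: A × 16^0 = 10 × 1 = 10
Position 1: 5 × 16^1 = 5 × 16 = 80
Position 2: E × 16^2 = 14 × 256 = 3584
Sum = 10 + 80 + 3584
= 3674


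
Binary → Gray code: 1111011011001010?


Binary: 1111011011001010
Gray code: G = B XOR (B >> 1)
B >> 1 = 0111101101100101
1111011011001010 XOR 0111101101100101:
  1 XOR 0 = 1
  1 XOR 1 = 0
  1 XOR 1 = 0
  1 XOR 1 = 0
  0 XOR 1 = 1
  1 XOR 0 = 1
  1 XOR 1 = 0
  0 XOR 1 = 1
  1 XOR 0 = 1
  1 XOR 1 = 0
  0 XOR 1 = 1
  0 XOR 0 = 0
  1 XOR 0 = 1
  0 XOR 1 = 1
  1 XOR 0 = 1
  0 XOR 1 = 1
= 1000110110101111


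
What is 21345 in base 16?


Divide by 16 repeatedly:
21345 ÷ 16 = 1334 remainder 1 (1)
1334 ÷ 16 = 83 remainder 6 (6)
83 ÷ 16 = 5 remainder 3 (3)
5 ÷ 16 = 0 remainder 5 (5)
Reading remainders bottom-up:
= 0x5361


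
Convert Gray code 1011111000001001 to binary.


Gray code: 1011111000001001
MSB stays the same: 1
Each subsequent bit = prev_binary XOR current_gray:
  B[1] = 1 XOR 0 = 1
  B[2] = 1 XOR 1 = 0
  B[3] = 0 XOR 1 = 1
  B[4] = 1 XOR 1 = 0
  B[5] = 0 XOR 1 = 1
  B[6] = 1 XOR 1 = 0
  B[7] = 0 XOR 0 = 0
  B[8] = 0 XOR 0 = 0
  B[9] = 0 XOR 0 = 0
  B[10] = 0 XOR 0 = 0
  B[11] = 0 XOR 0 = 0
  B[12] = 0 XOR 1 = 1
  B[13] = 1 XOR 0 = 1
  B[14] = 1 XOR 0 = 1
  B[15] = 1 XOR 1 = 0
= 1101010000001110 (54286 decimal)


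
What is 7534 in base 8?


Divide by 8 repeatedly:
7534 ÷ 8 = 941 remainder 6
941 ÷ 8 = 117 remainder 5
117 ÷ 8 = 14 remainder 5
14 ÷ 8 = 1 remainder 6
1 ÷ 8 = 0 remainder 1
Reading remainders bottom-up:
= 0o16556


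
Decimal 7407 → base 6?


Divide by 6 repeatedly:
7407 ÷ 6 = 1234 remainder 3
1234 ÷ 6 = 205 remainder 4
205 ÷ 6 = 34 remainder 1
34 ÷ 6 = 5 remainder 4
5 ÷ 6 = 0 remainder 5
Reading remainders bottom-up:
= 54143


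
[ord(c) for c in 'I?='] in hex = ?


String: 'I?='  (3 characters)
Per-character ASCII lookup:
  'I': uppercase starts at 65: 'I' = 65 + 8 = 73 → 0x49
  '?': special character: '?' = 63 → 0x3F
  '=': special character: '=' = 61 → 0x3D
= 0x49 0x3F 0x3D


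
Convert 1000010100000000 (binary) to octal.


Group into 3-bit groups: 001000010100000000
  001 = 1
  000 = 0
  010 = 2
  100 = 4
  000 = 0
  000 = 0
= 0o102400


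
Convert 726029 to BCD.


Each digit → 4-bit binary:
  7 → 0111
  2 → 0010
  6 → 0110
  0 → 0000
  2 → 0010
  9 → 1001
= 0111 0010 0110 0000 0010 1001


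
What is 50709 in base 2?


Divide by 2 repeatedly:
50709 ÷ 2 = 25354 remainder 1
25354 ÷ 2 = 12677 remainder 0
12677 ÷ 2 = 6338 remainder 1
6338 ÷ 2 = 3169 remainder 0
3169 ÷ 2 = 1584 remainder 1
1584 ÷ 2 = 792 remainder 0
792 ÷ 2 = 396 remainder 0
396 ÷ 2 = 198 remainder 0
198 ÷ 2 = 99 remainder 0
99 ÷ 2 = 49 remainder 1
49 ÷ 2 = 24 remainder 1
24 ÷ 2 = 12 remainder 0
12 ÷ 2 = 6 remainder 0
6 ÷ 2 = 3 remainder 0
3 ÷ 2 = 1 remainder 1
1 ÷ 2 = 0 remainder 1
Reading remainders bottom-up:
= 1100011000010101


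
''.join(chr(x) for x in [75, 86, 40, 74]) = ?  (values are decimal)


Codes (decimal): 75 86 40 74
Per-code ASCII lookup:
  75  (range 65-90: uppercase, 75 - 65 = 10) → 'K'
  86  (range 65-90: uppercase, 86 - 65 = 21) → 'V'
  40  (special character) → '('
  74  (range 65-90: uppercase, 74 - 65 = 9) → 'J'
= 'KV(J'


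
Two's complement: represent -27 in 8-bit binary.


Original: 00011011
Step 1 - Invert all bits: 11100100
Step 2 - Add 1: 11100100 + 1
= 11100101 (represents -27)


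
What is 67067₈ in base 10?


Positional values:
Position 0: 7 × 8^0 = 7
Position 1: 6 × 8^1 = 48
Position 2: 0 × 8^2 = 0
Position 3: 7 × 8^3 = 3584
Position 4: 6 × 8^4 = 24576
Sum = 7 + 48 + 0 + 3584 + 24576
= 28215


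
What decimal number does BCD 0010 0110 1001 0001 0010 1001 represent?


Each 4-bit group → digit:
  0010 → 2
  0110 → 6
  1001 → 9
  0001 → 1
  0010 → 2
  1001 → 9
= 269129


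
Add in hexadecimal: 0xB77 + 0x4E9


Align and add column by column (LSB to MSB, each column mod 16 with carry):
  0B77
+ 04E9
  ----
  col 0: 7(7) + 9(9) + 0 (carry in) = 16 → 0(0), carry out 1
  col 1: 7(7) + E(14) + 1 (carry in) = 22 → 6(6), carry out 1
  col 2: B(11) + 4(4) + 1 (carry in) = 16 → 0(0), carry out 1
  col 3: 0(0) + 0(0) + 1 (carry in) = 1 → 1(1), carry out 0
Reading digits MSB→LSB: 1060
Strip leading zeros: 1060
= 0x1060


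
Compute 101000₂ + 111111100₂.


Align and add column by column (LSB to MSB, carry propagating):
  0000101000
+ 0111111100
  ----------
  col 0: 0 + 0 + 0 (carry in) = 0 → bit 0, carry out 0
  col 1: 0 + 0 + 0 (carry in) = 0 → bit 0, carry out 0
  col 2: 0 + 1 + 0 (carry in) = 1 → bit 1, carry out 0
  col 3: 1 + 1 + 0 (carry in) = 2 → bit 0, carry out 1
  col 4: 0 + 1 + 1 (carry in) = 2 → bit 0, carry out 1
  col 5: 1 + 1 + 1 (carry in) = 3 → bit 1, carry out 1
  col 6: 0 + 1 + 1 (carry in) = 2 → bit 0, carry out 1
  col 7: 0 + 1 + 1 (carry in) = 2 → bit 0, carry out 1
  col 8: 0 + 1 + 1 (carry in) = 2 → bit 0, carry out 1
  col 9: 0 + 0 + 1 (carry in) = 1 → bit 1, carry out 0
Reading bits MSB→LSB: 1000100100
Strip leading zeros: 1000100100
= 1000100100


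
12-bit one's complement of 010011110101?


Original: 010011110101
Invert all bits:
  bit 0: 0 → 1
  bit 1: 1 → 0
  bit 2: 0 → 1
  bit 3: 0 → 1
  bit 4: 1 → 0
  bit 5: 1 → 0
  bit 6: 1 → 0
  bit 7: 1 → 0
  bit 8: 0 → 1
  bit 9: 1 → 0
  bit 10: 0 → 1
  bit 11: 1 → 0
= 101100001010


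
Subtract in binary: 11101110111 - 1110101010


Align and subtract column by column (LSB to MSB, borrowing when needed):
  11101110111
- 01110101010
  -----------
  col 0: (1 - 0 borrow-in) - 0 → 1 - 0 = 1, borrow out 0
  col 1: (1 - 0 borrow-in) - 1 → 1 - 1 = 0, borrow out 0
  col 2: (1 - 0 borrow-in) - 0 → 1 - 0 = 1, borrow out 0
  col 3: (0 - 0 borrow-in) - 1 → borrow from next column: (0+2) - 1 = 1, borrow out 1
  col 4: (1 - 1 borrow-in) - 0 → 0 - 0 = 0, borrow out 0
  col 5: (1 - 0 borrow-in) - 1 → 1 - 1 = 0, borrow out 0
  col 6: (1 - 0 borrow-in) - 0 → 1 - 0 = 1, borrow out 0
  col 7: (0 - 0 borrow-in) - 1 → borrow from next column: (0+2) - 1 = 1, borrow out 1
  col 8: (1 - 1 borrow-in) - 1 → borrow from next column: (0+2) - 1 = 1, borrow out 1
  col 9: (1 - 1 borrow-in) - 1 → borrow from next column: (0+2) - 1 = 1, borrow out 1
  col 10: (1 - 1 borrow-in) - 0 → 0 - 0 = 0, borrow out 0
Reading bits MSB→LSB: 01111001101
Strip leading zeros: 1111001101
= 1111001101


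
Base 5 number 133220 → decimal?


Positional values (base 5):
  0 × 5^0 = 0 × 1 = 0
  2 × 5^1 = 2 × 5 = 10
  2 × 5^2 = 2 × 25 = 50
  3 × 5^3 = 3 × 125 = 375
  3 × 5^4 = 3 × 625 = 1875
  1 × 5^5 = 1 × 3125 = 3125
Sum = 0 + 10 + 50 + 375 + 1875 + 3125
= 5435


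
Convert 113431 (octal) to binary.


Each octal digit → 3 binary bits:
  1 = 001
  1 = 001
  3 = 011
  4 = 100
  3 = 011
  1 = 001
Concatenate: 001 001 011 100 011 001
= 001001011100011001


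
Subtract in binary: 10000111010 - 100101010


Align and subtract column by column (LSB to MSB, borrowing when needed):
  10000111010
- 00100101010
  -----------
  col 0: (0 - 0 borrow-in) - 0 → 0 - 0 = 0, borrow out 0
  col 1: (1 - 0 borrow-in) - 1 → 1 - 1 = 0, borrow out 0
  col 2: (0 - 0 borrow-in) - 0 → 0 - 0 = 0, borrow out 0
  col 3: (1 - 0 borrow-in) - 1 → 1 - 1 = 0, borrow out 0
  col 4: (1 - 0 borrow-in) - 0 → 1 - 0 = 1, borrow out 0
  col 5: (1 - 0 borrow-in) - 1 → 1 - 1 = 0, borrow out 0
  col 6: (0 - 0 borrow-in) - 0 → 0 - 0 = 0, borrow out 0
  col 7: (0 - 0 borrow-in) - 0 → 0 - 0 = 0, borrow out 0
  col 8: (0 - 0 borrow-in) - 1 → borrow from next column: (0+2) - 1 = 1, borrow out 1
  col 9: (0 - 1 borrow-in) - 0 → borrow from next column: (-1+2) - 0 = 1, borrow out 1
  col 10: (1 - 1 borrow-in) - 0 → 0 - 0 = 0, borrow out 0
Reading bits MSB→LSB: 01100010000
Strip leading zeros: 1100010000
= 1100010000


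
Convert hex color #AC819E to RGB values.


Hex: #AC819E
R = AC₁₆ = 172
G = 81₁₆ = 129
B = 9E₁₆ = 158
= RGB(172, 129, 158)


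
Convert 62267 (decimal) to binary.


Divide by 2 repeatedly:
62267 ÷ 2 = 31133 remainder 1
31133 ÷ 2 = 15566 remainder 1
15566 ÷ 2 = 7783 remainder 0
7783 ÷ 2 = 3891 remainder 1
3891 ÷ 2 = 1945 remainder 1
1945 ÷ 2 = 972 remainder 1
972 ÷ 2 = 486 remainder 0
486 ÷ 2 = 243 remainder 0
243 ÷ 2 = 121 remainder 1
121 ÷ 2 = 60 remainder 1
60 ÷ 2 = 30 remainder 0
30 ÷ 2 = 15 remainder 0
15 ÷ 2 = 7 remainder 1
7 ÷ 2 = 3 remainder 1
3 ÷ 2 = 1 remainder 1
1 ÷ 2 = 0 remainder 1
Reading remainders bottom-up:
= 1111001100111011


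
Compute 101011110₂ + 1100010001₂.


Align and add column by column (LSB to MSB, carry propagating):
  00101011110
+ 01100010001
  -----------
  col 0: 0 + 1 + 0 (carry in) = 1 → bit 1, carry out 0
  col 1: 1 + 0 + 0 (carry in) = 1 → bit 1, carry out 0
  col 2: 1 + 0 + 0 (carry in) = 1 → bit 1, carry out 0
  col 3: 1 + 0 + 0 (carry in) = 1 → bit 1, carry out 0
  col 4: 1 + 1 + 0 (carry in) = 2 → bit 0, carry out 1
  col 5: 0 + 0 + 1 (carry in) = 1 → bit 1, carry out 0
  col 6: 1 + 0 + 0 (carry in) = 1 → bit 1, carry out 0
  col 7: 0 + 0 + 0 (carry in) = 0 → bit 0, carry out 0
  col 8: 1 + 1 + 0 (carry in) = 2 → bit 0, carry out 1
  col 9: 0 + 1 + 1 (carry in) = 2 → bit 0, carry out 1
  col 10: 0 + 0 + 1 (carry in) = 1 → bit 1, carry out 0
Reading bits MSB→LSB: 10001101111
Strip leading zeros: 10001101111
= 10001101111


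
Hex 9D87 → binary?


Each hex digit → 4 binary bits:
  9 = 1001
  D = 1101
  8 = 1000
  7 = 0111
Concatenate: 1001 1101 1000 0111
= 1001110110000111


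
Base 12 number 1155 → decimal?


Positional values (base 12):
  5 × 12^0 = 5 × 1 = 5
  5 × 12^1 = 5 × 12 = 60
  1 × 12^2 = 1 × 144 = 144
  1 × 12^3 = 1 × 1728 = 1728
Sum = 5 + 60 + 144 + 1728
= 1937


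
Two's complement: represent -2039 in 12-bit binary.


Original: 011111110111
Step 1 - Invert all bits: 100000001000
Step 2 - Add 1: 100000001000 + 1
= 100000001001 (represents -2039)


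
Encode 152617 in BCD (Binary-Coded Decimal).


Each digit → 4-bit binary:
  1 → 0001
  5 → 0101
  2 → 0010
  6 → 0110
  1 → 0001
  7 → 0111
= 0001 0101 0010 0110 0001 0111


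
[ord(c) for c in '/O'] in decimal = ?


String: '/O'  (2 characters)
Per-character ASCII lookup:
  '/': special character: '/' = 47
  'O': uppercase starts at 65: 'O' = 65 + 14 = 79
= 47 79


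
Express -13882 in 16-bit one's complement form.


Original: 0011011000111010
Invert all bits:
  bit 0: 0 → 1
  bit 1: 0 → 1
  bit 2: 1 → 0
  bit 3: 1 → 0
  bit 4: 0 → 1
  bit 5: 1 → 0
  bit 6: 1 → 0
  bit 7: 0 → 1
  bit 8: 0 → 1
  bit 9: 0 → 1
  bit 10: 1 → 0
  bit 11: 1 → 0
  bit 12: 1 → 0
  bit 13: 0 → 1
  bit 14: 1 → 0
  bit 15: 0 → 1
= 1100100111000101


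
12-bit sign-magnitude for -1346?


Sign bit: 1 (negative)
Magnitude: 1346 = 10101000010
= 110101000010


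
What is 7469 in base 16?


Divide by 16 repeatedly:
7469 ÷ 16 = 466 remainder 13 (D)
466 ÷ 16 = 29 remainder 2 (2)
29 ÷ 16 = 1 remainder 13 (D)
1 ÷ 16 = 0 remainder 1 (1)
Reading remainders bottom-up:
= 0x1D2D


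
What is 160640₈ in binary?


Each octal digit → 3 binary bits:
  1 = 001
  6 = 110
  0 = 000
  6 = 110
  4 = 100
  0 = 000
Concatenate: 001 110 000 110 100 000
= 001110000110100000


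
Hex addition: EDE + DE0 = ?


Align and add column by column (LSB to MSB, each column mod 16 with carry):
  0EDE
+ 0DE0
  ----
  col 0: E(14) + 0(0) + 0 (carry in) = 14 → E(14), carry out 0
  col 1: D(13) + E(14) + 0 (carry in) = 27 → B(11), carry out 1
  col 2: E(14) + D(13) + 1 (carry in) = 28 → C(12), carry out 1
  col 3: 0(0) + 0(0) + 1 (carry in) = 1 → 1(1), carry out 0
Reading digits MSB→LSB: 1CBE
Strip leading zeros: 1CBE
= 0x1CBE


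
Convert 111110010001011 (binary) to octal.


Group into 3-bit groups: 111110010001011
  111 = 7
  110 = 6
  010 = 2
  001 = 1
  011 = 3
= 0o76213


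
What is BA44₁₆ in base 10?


Positional values:
Position 0: 4 × 16^0 = 4 × 1 = 4
Position 1: 4 × 16^1 = 4 × 16 = 64
Position 2: A × 16^2 = 10 × 256 = 2560
Position 3: B × 16^3 = 11 × 4096 = 45056
Sum = 4 + 64 + 2560 + 45056
= 47684


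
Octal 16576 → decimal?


Positional values:
Position 0: 6 × 8^0 = 6
Position 1: 7 × 8^1 = 56
Position 2: 5 × 8^2 = 320
Position 3: 6 × 8^3 = 3072
Position 4: 1 × 8^4 = 4096
Sum = 6 + 56 + 320 + 3072 + 4096
= 7550


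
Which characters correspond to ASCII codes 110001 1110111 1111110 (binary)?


Codes (binary): 110001 1110111 1111110
Per-code ASCII lookup:
  110001 = 49  (range 48-57: digits, 49 - 48 = 1) → '1'
  1110111 = 119  (range 97-122: lowercase, 119 - 97 = 22) → 'w'
  1111110 = 126  (special character) → '~'
= '1w~'


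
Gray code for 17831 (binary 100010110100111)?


Binary: 100010110100111
Gray code: G = B XOR (B >> 1)
B >> 1 = 010001011010011
100010110100111 XOR 010001011010011:
  1 XOR 0 = 1
  0 XOR 1 = 1
  0 XOR 0 = 0
  0 XOR 0 = 0
  1 XOR 0 = 1
  0 XOR 1 = 1
  1 XOR 0 = 1
  1 XOR 1 = 0
  0 XOR 1 = 1
  1 XOR 0 = 1
  0 XOR 1 = 1
  0 XOR 0 = 0
  1 XOR 0 = 1
  1 XOR 1 = 0
  1 XOR 1 = 0
= 110011101110100


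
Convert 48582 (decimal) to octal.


Divide by 8 repeatedly:
48582 ÷ 8 = 6072 remainder 6
6072 ÷ 8 = 759 remainder 0
759 ÷ 8 = 94 remainder 7
94 ÷ 8 = 11 remainder 6
11 ÷ 8 = 1 remainder 3
1 ÷ 8 = 0 remainder 1
Reading remainders bottom-up:
= 0o136706


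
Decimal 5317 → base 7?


Divide by 7 repeatedly:
5317 ÷ 7 = 759 remainder 4
759 ÷ 7 = 108 remainder 3
108 ÷ 7 = 15 remainder 3
15 ÷ 7 = 2 remainder 1
2 ÷ 7 = 0 remainder 2
Reading remainders bottom-up:
= 21334


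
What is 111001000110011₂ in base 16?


Group into 4-bit nibbles: 0111001000110011
  0111 = 7
  0010 = 2
  0011 = 3
  0011 = 3
= 0x7233


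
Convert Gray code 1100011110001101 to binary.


Gray code: 1100011110001101
MSB stays the same: 1
Each subsequent bit = prev_binary XOR current_gray:
  B[1] = 1 XOR 1 = 0
  B[2] = 0 XOR 0 = 0
  B[3] = 0 XOR 0 = 0
  B[4] = 0 XOR 0 = 0
  B[5] = 0 XOR 1 = 1
  B[6] = 1 XOR 1 = 0
  B[7] = 0 XOR 1 = 1
  B[8] = 1 XOR 1 = 0
  B[9] = 0 XOR 0 = 0
  B[10] = 0 XOR 0 = 0
  B[11] = 0 XOR 0 = 0
  B[12] = 0 XOR 1 = 1
  B[13] = 1 XOR 1 = 0
  B[14] = 0 XOR 0 = 0
  B[15] = 0 XOR 1 = 1
= 1000010100001001 (34057 decimal)


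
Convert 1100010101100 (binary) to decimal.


Positional values:
Bit 2: 1 × 2^2 = 4
Bit 3: 1 × 2^3 = 8
Bit 5: 1 × 2^5 = 32
Bit 7: 1 × 2^7 = 128
Bit 11: 1 × 2^11 = 2048
Bit 12: 1 × 2^12 = 4096
Sum = 4 + 8 + 32 + 128 + 2048 + 4096
= 6316


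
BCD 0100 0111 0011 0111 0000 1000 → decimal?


Each 4-bit group → digit:
  0100 → 4
  0111 → 7
  0011 → 3
  0111 → 7
  0000 → 0
  1000 → 8
= 473708


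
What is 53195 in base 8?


Divide by 8 repeatedly:
53195 ÷ 8 = 6649 remainder 3
6649 ÷ 8 = 831 remainder 1
831 ÷ 8 = 103 remainder 7
103 ÷ 8 = 12 remainder 7
12 ÷ 8 = 1 remainder 4
1 ÷ 8 = 0 remainder 1
Reading remainders bottom-up:
= 0o147713


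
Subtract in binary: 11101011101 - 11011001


Align and subtract column by column (LSB to MSB, borrowing when needed):
  11101011101
- 00011011001
  -----------
  col 0: (1 - 0 borrow-in) - 1 → 1 - 1 = 0, borrow out 0
  col 1: (0 - 0 borrow-in) - 0 → 0 - 0 = 0, borrow out 0
  col 2: (1 - 0 borrow-in) - 0 → 1 - 0 = 1, borrow out 0
  col 3: (1 - 0 borrow-in) - 1 → 1 - 1 = 0, borrow out 0
  col 4: (1 - 0 borrow-in) - 1 → 1 - 1 = 0, borrow out 0
  col 5: (0 - 0 borrow-in) - 0 → 0 - 0 = 0, borrow out 0
  col 6: (1 - 0 borrow-in) - 1 → 1 - 1 = 0, borrow out 0
  col 7: (0 - 0 borrow-in) - 1 → borrow from next column: (0+2) - 1 = 1, borrow out 1
  col 8: (1 - 1 borrow-in) - 0 → 0 - 0 = 0, borrow out 0
  col 9: (1 - 0 borrow-in) - 0 → 1 - 0 = 1, borrow out 0
  col 10: (1 - 0 borrow-in) - 0 → 1 - 0 = 1, borrow out 0
Reading bits MSB→LSB: 11010000100
Strip leading zeros: 11010000100
= 11010000100


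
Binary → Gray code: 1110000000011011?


Binary: 1110000000011011
Gray code: G = B XOR (B >> 1)
B >> 1 = 0111000000001101
1110000000011011 XOR 0111000000001101:
  1 XOR 0 = 1
  1 XOR 1 = 0
  1 XOR 1 = 0
  0 XOR 1 = 1
  0 XOR 0 = 0
  0 XOR 0 = 0
  0 XOR 0 = 0
  0 XOR 0 = 0
  0 XOR 0 = 0
  0 XOR 0 = 0
  0 XOR 0 = 0
  1 XOR 0 = 1
  1 XOR 1 = 0
  0 XOR 1 = 1
  1 XOR 0 = 1
  1 XOR 1 = 0
= 1001000000010110


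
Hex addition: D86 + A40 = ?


Align and add column by column (LSB to MSB, each column mod 16 with carry):
  0D86
+ 0A40
  ----
  col 0: 6(6) + 0(0) + 0 (carry in) = 6 → 6(6), carry out 0
  col 1: 8(8) + 4(4) + 0 (carry in) = 12 → C(12), carry out 0
  col 2: D(13) + A(10) + 0 (carry in) = 23 → 7(7), carry out 1
  col 3: 0(0) + 0(0) + 1 (carry in) = 1 → 1(1), carry out 0
Reading digits MSB→LSB: 17C6
Strip leading zeros: 17C6
= 0x17C6


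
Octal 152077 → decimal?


Positional values:
Position 0: 7 × 8^0 = 7
Position 1: 7 × 8^1 = 56
Position 2: 0 × 8^2 = 0
Position 3: 2 × 8^3 = 1024
Position 4: 5 × 8^4 = 20480
Position 5: 1 × 8^5 = 32768
Sum = 7 + 56 + 0 + 1024 + 20480 + 32768
= 54335


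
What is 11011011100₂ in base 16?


Group into 4-bit nibbles: 011011011100
  0110 = 6
  1101 = D
  1100 = C
= 0x6DC


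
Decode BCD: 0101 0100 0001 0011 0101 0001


Each 4-bit group → digit:
  0101 → 5
  0100 → 4
  0001 → 1
  0011 → 3
  0101 → 5
  0001 → 1
= 541351


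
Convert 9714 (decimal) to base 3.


Divide by 3 repeatedly:
9714 ÷ 3 = 3238 remainder 0
3238 ÷ 3 = 1079 remainder 1
1079 ÷ 3 = 359 remainder 2
359 ÷ 3 = 119 remainder 2
119 ÷ 3 = 39 remainder 2
39 ÷ 3 = 13 remainder 0
13 ÷ 3 = 4 remainder 1
4 ÷ 3 = 1 remainder 1
1 ÷ 3 = 0 remainder 1
Reading remainders bottom-up:
= 111022210


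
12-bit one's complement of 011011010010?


Original: 011011010010
Invert all bits:
  bit 0: 0 → 1
  bit 1: 1 → 0
  bit 2: 1 → 0
  bit 3: 0 → 1
  bit 4: 1 → 0
  bit 5: 1 → 0
  bit 6: 0 → 1
  bit 7: 1 → 0
  bit 8: 0 → 1
  bit 9: 0 → 1
  bit 10: 1 → 0
  bit 11: 0 → 1
= 100100101101


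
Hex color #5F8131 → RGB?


Hex: #5F8131
R = 5F₁₆ = 95
G = 81₁₆ = 129
B = 31₁₆ = 49
= RGB(95, 129, 49)


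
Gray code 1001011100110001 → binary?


Gray code: 1001011100110001
MSB stays the same: 1
Each subsequent bit = prev_binary XOR current_gray:
  B[1] = 1 XOR 0 = 1
  B[2] = 1 XOR 0 = 1
  B[3] = 1 XOR 1 = 0
  B[4] = 0 XOR 0 = 0
  B[5] = 0 XOR 1 = 1
  B[6] = 1 XOR 1 = 0
  B[7] = 0 XOR 1 = 1
  B[8] = 1 XOR 0 = 1
  B[9] = 1 XOR 0 = 1
  B[10] = 1 XOR 1 = 0
  B[11] = 0 XOR 1 = 1
  B[12] = 1 XOR 0 = 1
  B[13] = 1 XOR 0 = 1
  B[14] = 1 XOR 0 = 1
  B[15] = 1 XOR 1 = 0
= 1110010111011110 (58846 decimal)


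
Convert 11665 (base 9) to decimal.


Positional values (base 9):
  5 × 9^0 = 5 × 1 = 5
  6 × 9^1 = 6 × 9 = 54
  6 × 9^2 = 6 × 81 = 486
  1 × 9^3 = 1 × 729 = 729
  1 × 9^4 = 1 × 6561 = 6561
Sum = 5 + 54 + 486 + 729 + 6561
= 7835


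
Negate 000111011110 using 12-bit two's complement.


Original: 000111011110
Step 1 - Invert all bits: 111000100001
Step 2 - Add 1: 111000100001 + 1
= 111000100010 (represents -478)


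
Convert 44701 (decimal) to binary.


Divide by 2 repeatedly:
44701 ÷ 2 = 22350 remainder 1
22350 ÷ 2 = 11175 remainder 0
11175 ÷ 2 = 5587 remainder 1
5587 ÷ 2 = 2793 remainder 1
2793 ÷ 2 = 1396 remainder 1
1396 ÷ 2 = 698 remainder 0
698 ÷ 2 = 349 remainder 0
349 ÷ 2 = 174 remainder 1
174 ÷ 2 = 87 remainder 0
87 ÷ 2 = 43 remainder 1
43 ÷ 2 = 21 remainder 1
21 ÷ 2 = 10 remainder 1
10 ÷ 2 = 5 remainder 0
5 ÷ 2 = 2 remainder 1
2 ÷ 2 = 1 remainder 0
1 ÷ 2 = 0 remainder 1
Reading remainders bottom-up:
= 1010111010011101


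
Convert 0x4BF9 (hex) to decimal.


Positional values:
Position 0: 9 × 16^0 = 9 × 1 = 9
Position 1: F × 16^1 = 15 × 16 = 240
Position 2: B × 16^2 = 11 × 256 = 2816
Position 3: 4 × 16^3 = 4 × 4096 = 16384
Sum = 9 + 240 + 2816 + 16384
= 19449


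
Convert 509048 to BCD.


Each digit → 4-bit binary:
  5 → 0101
  0 → 0000
  9 → 1001
  0 → 0000
  4 → 0100
  8 → 1000
= 0101 0000 1001 0000 0100 1000


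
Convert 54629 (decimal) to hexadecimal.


Divide by 16 repeatedly:
54629 ÷ 16 = 3414 remainder 5 (5)
3414 ÷ 16 = 213 remainder 6 (6)
213 ÷ 16 = 13 remainder 5 (5)
13 ÷ 16 = 0 remainder 13 (D)
Reading remainders bottom-up:
= 0xD565


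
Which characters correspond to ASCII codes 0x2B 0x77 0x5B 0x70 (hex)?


Codes (hex): 0x2B 0x77 0x5B 0x70
Per-code ASCII lookup:
  0x2B = 43  (special character) → '+'
  0x77 = 119  (range 97-122: lowercase, 119 - 97 = 22) → 'w'
  0x5B = 91  (special character) → '['
  0x70 = 112  (range 97-122: lowercase, 112 - 97 = 15) → 'p'
= '+w[p'


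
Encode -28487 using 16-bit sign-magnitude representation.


Sign bit: 1 (negative)
Magnitude: 28487 = 110111101000111
= 1110111101000111


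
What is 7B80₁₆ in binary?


Each hex digit → 4 binary bits:
  7 = 0111
  B = 1011
  8 = 1000
  0 = 0000
Concatenate: 0111 1011 1000 0000
= 0111101110000000


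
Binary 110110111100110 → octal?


Group into 3-bit groups: 110110111100110
  110 = 6
  110 = 6
  111 = 7
  100 = 4
  110 = 6
= 0o66746


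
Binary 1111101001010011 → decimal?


Positional values:
Bit 0: 1 × 2^0 = 1
Bit 1: 1 × 2^1 = 2
Bit 4: 1 × 2^4 = 16
Bit 6: 1 × 2^6 = 64
Bit 9: 1 × 2^9 = 512
Bit 11: 1 × 2^11 = 2048
Bit 12: 1 × 2^12 = 4096
Bit 13: 1 × 2^13 = 8192
Bit 14: 1 × 2^14 = 16384
Bit 15: 1 × 2^15 = 32768
Sum = 1 + 2 + 16 + 64 + 512 + 2048 + 4096 + 8192 + 16384 + 32768
= 64083


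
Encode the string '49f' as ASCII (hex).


String: '49f'  (3 characters)
Per-character ASCII lookup:
  '4': digits start at 48: '4' = 48 + 4 = 52 → 0x34
  '9': digits start at 48: '9' = 48 + 9 = 57 → 0x39
  'f': lowercase starts at 97: 'f' = 97 + 5 = 102 → 0x66
= 0x34 0x39 0x66


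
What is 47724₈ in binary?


Each octal digit → 3 binary bits:
  4 = 100
  7 = 111
  7 = 111
  2 = 010
  4 = 100
Concatenate: 100 111 111 010 100
= 100111111010100


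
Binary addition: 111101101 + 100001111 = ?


Align and add column by column (LSB to MSB, carry propagating):
  0111101101
+ 0100001111
  ----------
  col 0: 1 + 1 + 0 (carry in) = 2 → bit 0, carry out 1
  col 1: 0 + 1 + 1 (carry in) = 2 → bit 0, carry out 1
  col 2: 1 + 1 + 1 (carry in) = 3 → bit 1, carry out 1
  col 3: 1 + 1 + 1 (carry in) = 3 → bit 1, carry out 1
  col 4: 0 + 0 + 1 (carry in) = 1 → bit 1, carry out 0
  col 5: 1 + 0 + 0 (carry in) = 1 → bit 1, carry out 0
  col 6: 1 + 0 + 0 (carry in) = 1 → bit 1, carry out 0
  col 7: 1 + 0 + 0 (carry in) = 1 → bit 1, carry out 0
  col 8: 1 + 1 + 0 (carry in) = 2 → bit 0, carry out 1
  col 9: 0 + 0 + 1 (carry in) = 1 → bit 1, carry out 0
Reading bits MSB→LSB: 1011111100
Strip leading zeros: 1011111100
= 1011111100


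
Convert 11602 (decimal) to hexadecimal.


Divide by 16 repeatedly:
11602 ÷ 16 = 725 remainder 2 (2)
725 ÷ 16 = 45 remainder 5 (5)
45 ÷ 16 = 2 remainder 13 (D)
2 ÷ 16 = 0 remainder 2 (2)
Reading remainders bottom-up:
= 0x2D52


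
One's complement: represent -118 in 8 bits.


Original: 01110110
Invert all bits:
  bit 0: 0 → 1
  bit 1: 1 → 0
  bit 2: 1 → 0
  bit 3: 1 → 0
  bit 4: 0 → 1
  bit 5: 1 → 0
  bit 6: 1 → 0
  bit 7: 0 → 1
= 10001001


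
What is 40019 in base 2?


Divide by 2 repeatedly:
40019 ÷ 2 = 20009 remainder 1
20009 ÷ 2 = 10004 remainder 1
10004 ÷ 2 = 5002 remainder 0
5002 ÷ 2 = 2501 remainder 0
2501 ÷ 2 = 1250 remainder 1
1250 ÷ 2 = 625 remainder 0
625 ÷ 2 = 312 remainder 1
312 ÷ 2 = 156 remainder 0
156 ÷ 2 = 78 remainder 0
78 ÷ 2 = 39 remainder 0
39 ÷ 2 = 19 remainder 1
19 ÷ 2 = 9 remainder 1
9 ÷ 2 = 4 remainder 1
4 ÷ 2 = 2 remainder 0
2 ÷ 2 = 1 remainder 0
1 ÷ 2 = 0 remainder 1
Reading remainders bottom-up:
= 1001110001010011


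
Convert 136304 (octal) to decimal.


Positional values:
Position 0: 4 × 8^0 = 4
Position 1: 0 × 8^1 = 0
Position 2: 3 × 8^2 = 192
Position 3: 6 × 8^3 = 3072
Position 4: 3 × 8^4 = 12288
Position 5: 1 × 8^5 = 32768
Sum = 4 + 0 + 192 + 3072 + 12288 + 32768
= 48324


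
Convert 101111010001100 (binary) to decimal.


Positional values:
Bit 2: 1 × 2^2 = 4
Bit 3: 1 × 2^3 = 8
Bit 7: 1 × 2^7 = 128
Bit 9: 1 × 2^9 = 512
Bit 10: 1 × 2^10 = 1024
Bit 11: 1 × 2^11 = 2048
Bit 12: 1 × 2^12 = 4096
Bit 14: 1 × 2^14 = 16384
Sum = 4 + 8 + 128 + 512 + 1024 + 2048 + 4096 + 16384
= 24204


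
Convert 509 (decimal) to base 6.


Divide by 6 repeatedly:
509 ÷ 6 = 84 remainder 5
84 ÷ 6 = 14 remainder 0
14 ÷ 6 = 2 remainder 2
2 ÷ 6 = 0 remainder 2
Reading remainders bottom-up:
= 2205


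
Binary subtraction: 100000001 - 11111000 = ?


Align and subtract column by column (LSB to MSB, borrowing when needed):
  100000001
- 011111000
  ---------
  col 0: (1 - 0 borrow-in) - 0 → 1 - 0 = 1, borrow out 0
  col 1: (0 - 0 borrow-in) - 0 → 0 - 0 = 0, borrow out 0
  col 2: (0 - 0 borrow-in) - 0 → 0 - 0 = 0, borrow out 0
  col 3: (0 - 0 borrow-in) - 1 → borrow from next column: (0+2) - 1 = 1, borrow out 1
  col 4: (0 - 1 borrow-in) - 1 → borrow from next column: (-1+2) - 1 = 0, borrow out 1
  col 5: (0 - 1 borrow-in) - 1 → borrow from next column: (-1+2) - 1 = 0, borrow out 1
  col 6: (0 - 1 borrow-in) - 1 → borrow from next column: (-1+2) - 1 = 0, borrow out 1
  col 7: (0 - 1 borrow-in) - 1 → borrow from next column: (-1+2) - 1 = 0, borrow out 1
  col 8: (1 - 1 borrow-in) - 0 → 0 - 0 = 0, borrow out 0
Reading bits MSB→LSB: 000001001
Strip leading zeros: 1001
= 1001


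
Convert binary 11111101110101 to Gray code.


Binary: 11111101110101
Gray code: G = B XOR (B >> 1)
B >> 1 = 01111110111010
11111101110101 XOR 01111110111010:
  1 XOR 0 = 1
  1 XOR 1 = 0
  1 XOR 1 = 0
  1 XOR 1 = 0
  1 XOR 1 = 0
  1 XOR 1 = 0
  0 XOR 1 = 1
  1 XOR 0 = 1
  1 XOR 1 = 0
  1 XOR 1 = 0
  0 XOR 1 = 1
  1 XOR 0 = 1
  0 XOR 1 = 1
  1 XOR 0 = 1
= 10000011001111


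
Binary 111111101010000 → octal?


Group into 3-bit groups: 111111101010000
  111 = 7
  111 = 7
  101 = 5
  010 = 2
  000 = 0
= 0o77520


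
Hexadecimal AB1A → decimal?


Positional values:
Position 0: A × 16^0 = 10 × 1 = 10
Position 1: 1 × 16^1 = 1 × 16 = 16
Position 2: B × 16^2 = 11 × 256 = 2816
Position 3: A × 16^3 = 10 × 4096 = 40960
Sum = 10 + 16 + 2816 + 40960
= 43802


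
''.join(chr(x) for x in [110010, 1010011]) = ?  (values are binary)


Codes (binary): 110010 1010011
Per-code ASCII lookup:
  110010 = 50  (range 48-57: digits, 50 - 48 = 2) → '2'
  1010011 = 83  (range 65-90: uppercase, 83 - 65 = 18) → 'S'
= '2S'


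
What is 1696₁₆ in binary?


Each hex digit → 4 binary bits:
  1 = 0001
  6 = 0110
  9 = 1001
  6 = 0110
Concatenate: 0001 0110 1001 0110
= 0001011010010110


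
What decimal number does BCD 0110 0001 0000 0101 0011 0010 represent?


Each 4-bit group → digit:
  0110 → 6
  0001 → 1
  0000 → 0
  0101 → 5
  0011 → 3
  0010 → 2
= 610532


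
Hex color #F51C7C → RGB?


Hex: #F51C7C
R = F5₁₆ = 245
G = 1C₁₆ = 28
B = 7C₁₆ = 124
= RGB(245, 28, 124)


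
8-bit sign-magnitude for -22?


Sign bit: 1 (negative)
Magnitude: 22 = 0010110
= 10010110


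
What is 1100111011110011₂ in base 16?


Group into 4-bit nibbles: 1100111011110011
  1100 = C
  1110 = E
  1111 = F
  0011 = 3
= 0xCEF3


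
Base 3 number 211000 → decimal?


Positional values (base 3):
  0 × 3^0 = 0 × 1 = 0
  0 × 3^1 = 0 × 3 = 0
  0 × 3^2 = 0 × 9 = 0
  1 × 3^3 = 1 × 27 = 27
  1 × 3^4 = 1 × 81 = 81
  2 × 3^5 = 2 × 243 = 486
Sum = 0 + 0 + 0 + 27 + 81 + 486
= 594


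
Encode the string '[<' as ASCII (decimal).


String: '[<'  (2 characters)
Per-character ASCII lookup:
  '[': special character: '[' = 91
  '<': special character: '<' = 60
= 91 60


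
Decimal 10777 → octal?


Divide by 8 repeatedly:
10777 ÷ 8 = 1347 remainder 1
1347 ÷ 8 = 168 remainder 3
168 ÷ 8 = 21 remainder 0
21 ÷ 8 = 2 remainder 5
2 ÷ 8 = 0 remainder 2
Reading remainders bottom-up:
= 0o25031


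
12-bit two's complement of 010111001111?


Original: 010111001111
Step 1 - Invert all bits: 101000110000
Step 2 - Add 1: 101000110000 + 1
= 101000110001 (represents -1487)


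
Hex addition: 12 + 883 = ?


Align and add column by column (LSB to MSB, each column mod 16 with carry):
  0012
+ 0883
  ----
  col 0: 2(2) + 3(3) + 0 (carry in) = 5 → 5(5), carry out 0
  col 1: 1(1) + 8(8) + 0 (carry in) = 9 → 9(9), carry out 0
  col 2: 0(0) + 8(8) + 0 (carry in) = 8 → 8(8), carry out 0
  col 3: 0(0) + 0(0) + 0 (carry in) = 0 → 0(0), carry out 0
Reading digits MSB→LSB: 0895
Strip leading zeros: 895
= 0x895


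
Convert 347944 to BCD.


Each digit → 4-bit binary:
  3 → 0011
  4 → 0100
  7 → 0111
  9 → 1001
  4 → 0100
  4 → 0100
= 0011 0100 0111 1001 0100 0100


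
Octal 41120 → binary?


Each octal digit → 3 binary bits:
  4 = 100
  1 = 001
  1 = 001
  2 = 010
  0 = 000
Concatenate: 100 001 001 010 000
= 100001001010000


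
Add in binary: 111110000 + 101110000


Align and add column by column (LSB to MSB, carry propagating):
  0111110000
+ 0101110000
  ----------
  col 0: 0 + 0 + 0 (carry in) = 0 → bit 0, carry out 0
  col 1: 0 + 0 + 0 (carry in) = 0 → bit 0, carry out 0
  col 2: 0 + 0 + 0 (carry in) = 0 → bit 0, carry out 0
  col 3: 0 + 0 + 0 (carry in) = 0 → bit 0, carry out 0
  col 4: 1 + 1 + 0 (carry in) = 2 → bit 0, carry out 1
  col 5: 1 + 1 + 1 (carry in) = 3 → bit 1, carry out 1
  col 6: 1 + 1 + 1 (carry in) = 3 → bit 1, carry out 1
  col 7: 1 + 0 + 1 (carry in) = 2 → bit 0, carry out 1
  col 8: 1 + 1 + 1 (carry in) = 3 → bit 1, carry out 1
  col 9: 0 + 0 + 1 (carry in) = 1 → bit 1, carry out 0
Reading bits MSB→LSB: 1101100000
Strip leading zeros: 1101100000
= 1101100000


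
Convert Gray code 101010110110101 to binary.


Gray code: 101010110110101
MSB stays the same: 1
Each subsequent bit = prev_binary XOR current_gray:
  B[1] = 1 XOR 0 = 1
  B[2] = 1 XOR 1 = 0
  B[3] = 0 XOR 0 = 0
  B[4] = 0 XOR 1 = 1
  B[5] = 1 XOR 0 = 1
  B[6] = 1 XOR 1 = 0
  B[7] = 0 XOR 1 = 1
  B[8] = 1 XOR 0 = 1
  B[9] = 1 XOR 1 = 0
  B[10] = 0 XOR 1 = 1
  B[11] = 1 XOR 0 = 1
  B[12] = 1 XOR 1 = 0
  B[13] = 0 XOR 0 = 0
  B[14] = 0 XOR 1 = 1
= 110011011011001 (26329 decimal)


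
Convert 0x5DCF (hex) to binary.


Each hex digit → 4 binary bits:
  5 = 0101
  D = 1101
  C = 1100
  F = 1111
Concatenate: 0101 1101 1100 1111
= 0101110111001111


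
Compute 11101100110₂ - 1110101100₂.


Align and subtract column by column (LSB to MSB, borrowing when needed):
  11101100110
- 01110101100
  -----------
  col 0: (0 - 0 borrow-in) - 0 → 0 - 0 = 0, borrow out 0
  col 1: (1 - 0 borrow-in) - 0 → 1 - 0 = 1, borrow out 0
  col 2: (1 - 0 borrow-in) - 1 → 1 - 1 = 0, borrow out 0
  col 3: (0 - 0 borrow-in) - 1 → borrow from next column: (0+2) - 1 = 1, borrow out 1
  col 4: (0 - 1 borrow-in) - 0 → borrow from next column: (-1+2) - 0 = 1, borrow out 1
  col 5: (1 - 1 borrow-in) - 1 → borrow from next column: (0+2) - 1 = 1, borrow out 1
  col 6: (1 - 1 borrow-in) - 0 → 0 - 0 = 0, borrow out 0
  col 7: (0 - 0 borrow-in) - 1 → borrow from next column: (0+2) - 1 = 1, borrow out 1
  col 8: (1 - 1 borrow-in) - 1 → borrow from next column: (0+2) - 1 = 1, borrow out 1
  col 9: (1 - 1 borrow-in) - 1 → borrow from next column: (0+2) - 1 = 1, borrow out 1
  col 10: (1 - 1 borrow-in) - 0 → 0 - 0 = 0, borrow out 0
Reading bits MSB→LSB: 01110111010
Strip leading zeros: 1110111010
= 1110111010


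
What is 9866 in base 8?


Divide by 8 repeatedly:
9866 ÷ 8 = 1233 remainder 2
1233 ÷ 8 = 154 remainder 1
154 ÷ 8 = 19 remainder 2
19 ÷ 8 = 2 remainder 3
2 ÷ 8 = 0 remainder 2
Reading remainders bottom-up:
= 0o23212


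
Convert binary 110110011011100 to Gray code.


Binary: 110110011011100
Gray code: G = B XOR (B >> 1)
B >> 1 = 011011001101110
110110011011100 XOR 011011001101110:
  1 XOR 0 = 1
  1 XOR 1 = 0
  0 XOR 1 = 1
  1 XOR 0 = 1
  1 XOR 1 = 0
  0 XOR 1 = 1
  0 XOR 0 = 0
  1 XOR 0 = 1
  1 XOR 1 = 0
  0 XOR 1 = 1
  1 XOR 0 = 1
  1 XOR 1 = 0
  1 XOR 1 = 0
  0 XOR 1 = 1
  0 XOR 0 = 0
= 101101010110010


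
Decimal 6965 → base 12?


Divide by 12 repeatedly:
6965 ÷ 12 = 580 remainder 5
580 ÷ 12 = 48 remainder 4
48 ÷ 12 = 4 remainder 0
4 ÷ 12 = 0 remainder 4
Reading remainders bottom-up:
= 4045


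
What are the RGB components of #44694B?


Hex: #44694B
R = 44₁₆ = 68
G = 69₁₆ = 105
B = 4B₁₆ = 75
= RGB(68, 105, 75)


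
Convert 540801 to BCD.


Each digit → 4-bit binary:
  5 → 0101
  4 → 0100
  0 → 0000
  8 → 1000
  0 → 0000
  1 → 0001
= 0101 0100 0000 1000 0000 0001


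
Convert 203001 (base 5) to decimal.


Positional values (base 5):
  1 × 5^0 = 1 × 1 = 1
  0 × 5^1 = 0 × 5 = 0
  0 × 5^2 = 0 × 25 = 0
  3 × 5^3 = 3 × 125 = 375
  0 × 5^4 = 0 × 625 = 0
  2 × 5^5 = 2 × 3125 = 6250
Sum = 1 + 0 + 0 + 375 + 0 + 6250
= 6626


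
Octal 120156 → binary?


Each octal digit → 3 binary bits:
  1 = 001
  2 = 010
  0 = 000
  1 = 001
  5 = 101
  6 = 110
Concatenate: 001 010 000 001 101 110
= 001010000001101110


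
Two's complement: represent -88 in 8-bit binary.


Original: 01011000
Step 1 - Invert all bits: 10100111
Step 2 - Add 1: 10100111 + 1
= 10101000 (represents -88)


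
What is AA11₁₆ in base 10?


Positional values:
Position 0: 1 × 16^0 = 1 × 1 = 1
Position 1: 1 × 16^1 = 1 × 16 = 16
Position 2: A × 16^2 = 10 × 256 = 2560
Position 3: A × 16^3 = 10 × 4096 = 40960
Sum = 1 + 16 + 2560 + 40960
= 43537


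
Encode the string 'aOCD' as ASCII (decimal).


String: 'aOCD'  (4 characters)
Per-character ASCII lookup:
  'a': lowercase starts at 97: 'a' = 97 + 0 = 97
  'O': uppercase starts at 65: 'O' = 65 + 14 = 79
  'C': uppercase starts at 65: 'C' = 65 + 2 = 67
  'D': uppercase starts at 65: 'D' = 65 + 3 = 68
= 97 79 67 68


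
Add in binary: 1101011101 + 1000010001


Align and add column by column (LSB to MSB, carry propagating):
  01101011101
+ 01000010001
  -----------
  col 0: 1 + 1 + 0 (carry in) = 2 → bit 0, carry out 1
  col 1: 0 + 0 + 1 (carry in) = 1 → bit 1, carry out 0
  col 2: 1 + 0 + 0 (carry in) = 1 → bit 1, carry out 0
  col 3: 1 + 0 + 0 (carry in) = 1 → bit 1, carry out 0
  col 4: 1 + 1 + 0 (carry in) = 2 → bit 0, carry out 1
  col 5: 0 + 0 + 1 (carry in) = 1 → bit 1, carry out 0
  col 6: 1 + 0 + 0 (carry in) = 1 → bit 1, carry out 0
  col 7: 0 + 0 + 0 (carry in) = 0 → bit 0, carry out 0
  col 8: 1 + 0 + 0 (carry in) = 1 → bit 1, carry out 0
  col 9: 1 + 1 + 0 (carry in) = 2 → bit 0, carry out 1
  col 10: 0 + 0 + 1 (carry in) = 1 → bit 1, carry out 0
Reading bits MSB→LSB: 10101101110
Strip leading zeros: 10101101110
= 10101101110


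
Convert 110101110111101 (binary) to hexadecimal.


Group into 4-bit nibbles: 0110101110111101
  0110 = 6
  1011 = B
  1011 = B
  1101 = D
= 0x6BBD


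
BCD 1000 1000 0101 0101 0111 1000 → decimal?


Each 4-bit group → digit:
  1000 → 8
  1000 → 8
  0101 → 5
  0101 → 5
  0111 → 7
  1000 → 8
= 885578


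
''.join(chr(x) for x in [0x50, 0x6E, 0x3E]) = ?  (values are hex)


Codes (hex): 0x50 0x6E 0x3E
Per-code ASCII lookup:
  0x50 = 80  (range 65-90: uppercase, 80 - 65 = 15) → 'P'
  0x6E = 110  (range 97-122: lowercase, 110 - 97 = 13) → 'n'
  0x3E = 62  (special character) → '>'
= 'Pn>'


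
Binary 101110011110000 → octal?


Group into 3-bit groups: 101110011110000
  101 = 5
  110 = 6
  011 = 3
  110 = 6
  000 = 0
= 0o56360


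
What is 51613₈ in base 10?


Positional values:
Position 0: 3 × 8^0 = 3
Position 1: 1 × 8^1 = 8
Position 2: 6 × 8^2 = 384
Position 3: 1 × 8^3 = 512
Position 4: 5 × 8^4 = 20480
Sum = 3 + 8 + 384 + 512 + 20480
= 21387
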